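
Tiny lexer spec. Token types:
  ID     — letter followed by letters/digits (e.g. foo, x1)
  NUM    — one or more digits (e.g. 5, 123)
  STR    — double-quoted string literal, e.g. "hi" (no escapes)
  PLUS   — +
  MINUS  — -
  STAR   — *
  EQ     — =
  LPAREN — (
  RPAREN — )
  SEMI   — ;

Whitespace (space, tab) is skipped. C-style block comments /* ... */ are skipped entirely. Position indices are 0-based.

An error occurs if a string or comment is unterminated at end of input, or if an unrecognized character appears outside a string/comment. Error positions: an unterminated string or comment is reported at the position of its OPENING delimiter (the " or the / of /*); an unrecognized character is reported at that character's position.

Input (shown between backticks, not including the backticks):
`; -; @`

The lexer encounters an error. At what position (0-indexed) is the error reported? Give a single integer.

Answer: 5

Derivation:
pos=0: emit SEMI ';'
pos=2: emit MINUS '-'
pos=3: emit SEMI ';'
pos=5: ERROR — unrecognized char '@'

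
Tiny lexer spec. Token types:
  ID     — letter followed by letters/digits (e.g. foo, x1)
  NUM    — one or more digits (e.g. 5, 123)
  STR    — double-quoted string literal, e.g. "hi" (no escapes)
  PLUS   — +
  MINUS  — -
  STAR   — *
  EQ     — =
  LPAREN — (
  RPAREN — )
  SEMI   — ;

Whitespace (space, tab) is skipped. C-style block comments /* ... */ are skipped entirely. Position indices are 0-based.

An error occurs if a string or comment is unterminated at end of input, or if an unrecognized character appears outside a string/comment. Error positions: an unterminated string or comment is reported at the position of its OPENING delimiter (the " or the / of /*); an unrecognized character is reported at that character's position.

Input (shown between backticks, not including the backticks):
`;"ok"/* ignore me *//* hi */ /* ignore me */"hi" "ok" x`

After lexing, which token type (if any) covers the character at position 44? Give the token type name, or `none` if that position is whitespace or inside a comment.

pos=0: emit SEMI ';'
pos=1: enter STRING mode
pos=1: emit STR "ok" (now at pos=5)
pos=5: enter COMMENT mode (saw '/*')
exit COMMENT mode (now at pos=20)
pos=20: enter COMMENT mode (saw '/*')
exit COMMENT mode (now at pos=28)
pos=29: enter COMMENT mode (saw '/*')
exit COMMENT mode (now at pos=44)
pos=44: enter STRING mode
pos=44: emit STR "hi" (now at pos=48)
pos=49: enter STRING mode
pos=49: emit STR "ok" (now at pos=53)
pos=54: emit ID 'x' (now at pos=55)
DONE. 5 tokens: [SEMI, STR, STR, STR, ID]
Position 44: char is '"' -> STR

Answer: STR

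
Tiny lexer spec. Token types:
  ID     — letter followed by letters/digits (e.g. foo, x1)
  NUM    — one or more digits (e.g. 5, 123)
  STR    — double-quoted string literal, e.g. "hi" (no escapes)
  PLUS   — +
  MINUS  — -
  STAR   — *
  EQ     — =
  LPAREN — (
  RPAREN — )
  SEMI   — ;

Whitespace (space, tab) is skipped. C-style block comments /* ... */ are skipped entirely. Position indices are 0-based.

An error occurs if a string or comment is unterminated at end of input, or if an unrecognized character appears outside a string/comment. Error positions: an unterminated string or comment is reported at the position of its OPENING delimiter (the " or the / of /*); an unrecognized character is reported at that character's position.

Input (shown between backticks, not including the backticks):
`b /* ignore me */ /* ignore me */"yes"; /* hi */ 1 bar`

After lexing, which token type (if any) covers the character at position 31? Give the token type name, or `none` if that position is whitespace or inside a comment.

pos=0: emit ID 'b' (now at pos=1)
pos=2: enter COMMENT mode (saw '/*')
exit COMMENT mode (now at pos=17)
pos=18: enter COMMENT mode (saw '/*')
exit COMMENT mode (now at pos=33)
pos=33: enter STRING mode
pos=33: emit STR "yes" (now at pos=38)
pos=38: emit SEMI ';'
pos=40: enter COMMENT mode (saw '/*')
exit COMMENT mode (now at pos=48)
pos=49: emit NUM '1' (now at pos=50)
pos=51: emit ID 'bar' (now at pos=54)
DONE. 5 tokens: [ID, STR, SEMI, NUM, ID]
Position 31: char is '*' -> none

Answer: none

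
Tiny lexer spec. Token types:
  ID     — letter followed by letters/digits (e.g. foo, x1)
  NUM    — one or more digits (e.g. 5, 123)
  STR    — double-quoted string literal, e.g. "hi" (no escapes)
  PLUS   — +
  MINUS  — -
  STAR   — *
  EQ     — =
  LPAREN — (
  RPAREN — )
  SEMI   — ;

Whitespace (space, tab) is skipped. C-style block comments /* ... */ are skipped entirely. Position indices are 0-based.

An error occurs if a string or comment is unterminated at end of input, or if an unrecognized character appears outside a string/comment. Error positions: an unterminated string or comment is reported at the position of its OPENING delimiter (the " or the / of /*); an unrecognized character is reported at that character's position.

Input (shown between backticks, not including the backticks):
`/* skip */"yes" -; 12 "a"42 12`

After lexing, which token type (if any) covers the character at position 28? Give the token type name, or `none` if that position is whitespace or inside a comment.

pos=0: enter COMMENT mode (saw '/*')
exit COMMENT mode (now at pos=10)
pos=10: enter STRING mode
pos=10: emit STR "yes" (now at pos=15)
pos=16: emit MINUS '-'
pos=17: emit SEMI ';'
pos=19: emit NUM '12' (now at pos=21)
pos=22: enter STRING mode
pos=22: emit STR "a" (now at pos=25)
pos=25: emit NUM '42' (now at pos=27)
pos=28: emit NUM '12' (now at pos=30)
DONE. 7 tokens: [STR, MINUS, SEMI, NUM, STR, NUM, NUM]
Position 28: char is '1' -> NUM

Answer: NUM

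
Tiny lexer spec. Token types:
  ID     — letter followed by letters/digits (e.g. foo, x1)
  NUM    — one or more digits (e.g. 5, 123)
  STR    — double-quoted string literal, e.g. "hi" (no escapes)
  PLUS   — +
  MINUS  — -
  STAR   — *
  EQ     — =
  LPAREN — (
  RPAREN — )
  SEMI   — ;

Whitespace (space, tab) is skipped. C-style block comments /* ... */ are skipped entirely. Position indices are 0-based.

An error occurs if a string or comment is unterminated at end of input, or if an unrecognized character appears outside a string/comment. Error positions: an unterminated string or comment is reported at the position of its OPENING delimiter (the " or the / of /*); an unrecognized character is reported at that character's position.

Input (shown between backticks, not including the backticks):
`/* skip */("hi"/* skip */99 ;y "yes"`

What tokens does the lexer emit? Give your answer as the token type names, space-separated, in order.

pos=0: enter COMMENT mode (saw '/*')
exit COMMENT mode (now at pos=10)
pos=10: emit LPAREN '('
pos=11: enter STRING mode
pos=11: emit STR "hi" (now at pos=15)
pos=15: enter COMMENT mode (saw '/*')
exit COMMENT mode (now at pos=25)
pos=25: emit NUM '99' (now at pos=27)
pos=28: emit SEMI ';'
pos=29: emit ID 'y' (now at pos=30)
pos=31: enter STRING mode
pos=31: emit STR "yes" (now at pos=36)
DONE. 6 tokens: [LPAREN, STR, NUM, SEMI, ID, STR]

Answer: LPAREN STR NUM SEMI ID STR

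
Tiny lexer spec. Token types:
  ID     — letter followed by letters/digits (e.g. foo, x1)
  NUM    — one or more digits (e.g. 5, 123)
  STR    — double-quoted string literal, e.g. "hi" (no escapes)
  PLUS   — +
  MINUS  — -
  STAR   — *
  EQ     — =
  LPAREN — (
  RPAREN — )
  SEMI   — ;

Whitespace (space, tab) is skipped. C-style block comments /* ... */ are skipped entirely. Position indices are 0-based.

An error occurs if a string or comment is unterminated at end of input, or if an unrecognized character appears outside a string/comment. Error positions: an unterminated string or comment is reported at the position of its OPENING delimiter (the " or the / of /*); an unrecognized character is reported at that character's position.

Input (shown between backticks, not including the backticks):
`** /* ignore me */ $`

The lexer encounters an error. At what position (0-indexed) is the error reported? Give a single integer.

Answer: 19

Derivation:
pos=0: emit STAR '*'
pos=1: emit STAR '*'
pos=3: enter COMMENT mode (saw '/*')
exit COMMENT mode (now at pos=18)
pos=19: ERROR — unrecognized char '$'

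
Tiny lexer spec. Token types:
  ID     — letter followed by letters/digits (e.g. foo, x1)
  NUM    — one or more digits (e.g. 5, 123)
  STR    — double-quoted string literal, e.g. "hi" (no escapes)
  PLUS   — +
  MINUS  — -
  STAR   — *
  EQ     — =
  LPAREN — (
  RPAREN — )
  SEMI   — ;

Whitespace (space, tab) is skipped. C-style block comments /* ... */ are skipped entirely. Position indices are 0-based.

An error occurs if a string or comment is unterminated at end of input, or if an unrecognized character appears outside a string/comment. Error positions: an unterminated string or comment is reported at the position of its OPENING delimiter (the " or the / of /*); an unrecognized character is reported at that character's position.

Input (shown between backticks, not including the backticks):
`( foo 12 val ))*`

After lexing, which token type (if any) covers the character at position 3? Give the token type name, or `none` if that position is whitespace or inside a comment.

Answer: ID

Derivation:
pos=0: emit LPAREN '('
pos=2: emit ID 'foo' (now at pos=5)
pos=6: emit NUM '12' (now at pos=8)
pos=9: emit ID 'val' (now at pos=12)
pos=13: emit RPAREN ')'
pos=14: emit RPAREN ')'
pos=15: emit STAR '*'
DONE. 7 tokens: [LPAREN, ID, NUM, ID, RPAREN, RPAREN, STAR]
Position 3: char is 'o' -> ID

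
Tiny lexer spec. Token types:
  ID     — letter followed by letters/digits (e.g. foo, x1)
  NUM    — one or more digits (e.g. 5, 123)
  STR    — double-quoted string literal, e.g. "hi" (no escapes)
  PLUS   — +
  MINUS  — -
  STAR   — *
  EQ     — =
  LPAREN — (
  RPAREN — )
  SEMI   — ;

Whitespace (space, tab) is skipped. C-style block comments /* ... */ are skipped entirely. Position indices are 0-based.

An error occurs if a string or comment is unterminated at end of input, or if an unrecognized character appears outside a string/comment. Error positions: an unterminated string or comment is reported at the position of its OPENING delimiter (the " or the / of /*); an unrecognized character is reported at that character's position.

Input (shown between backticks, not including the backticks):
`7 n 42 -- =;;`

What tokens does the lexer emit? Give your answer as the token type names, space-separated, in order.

pos=0: emit NUM '7' (now at pos=1)
pos=2: emit ID 'n' (now at pos=3)
pos=4: emit NUM '42' (now at pos=6)
pos=7: emit MINUS '-'
pos=8: emit MINUS '-'
pos=10: emit EQ '='
pos=11: emit SEMI ';'
pos=12: emit SEMI ';'
DONE. 8 tokens: [NUM, ID, NUM, MINUS, MINUS, EQ, SEMI, SEMI]

Answer: NUM ID NUM MINUS MINUS EQ SEMI SEMI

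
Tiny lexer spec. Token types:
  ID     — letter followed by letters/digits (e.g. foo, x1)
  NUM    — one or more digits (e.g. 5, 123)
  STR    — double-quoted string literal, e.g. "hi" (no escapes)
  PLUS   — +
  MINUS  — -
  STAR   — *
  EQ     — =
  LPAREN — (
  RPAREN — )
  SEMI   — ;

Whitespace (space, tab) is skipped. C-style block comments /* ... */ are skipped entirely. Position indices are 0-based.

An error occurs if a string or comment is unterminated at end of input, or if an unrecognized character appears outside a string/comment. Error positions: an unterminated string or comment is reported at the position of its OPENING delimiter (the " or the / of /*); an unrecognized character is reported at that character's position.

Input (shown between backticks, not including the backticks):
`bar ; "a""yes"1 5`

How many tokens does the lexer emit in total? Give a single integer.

pos=0: emit ID 'bar' (now at pos=3)
pos=4: emit SEMI ';'
pos=6: enter STRING mode
pos=6: emit STR "a" (now at pos=9)
pos=9: enter STRING mode
pos=9: emit STR "yes" (now at pos=14)
pos=14: emit NUM '1' (now at pos=15)
pos=16: emit NUM '5' (now at pos=17)
DONE. 6 tokens: [ID, SEMI, STR, STR, NUM, NUM]

Answer: 6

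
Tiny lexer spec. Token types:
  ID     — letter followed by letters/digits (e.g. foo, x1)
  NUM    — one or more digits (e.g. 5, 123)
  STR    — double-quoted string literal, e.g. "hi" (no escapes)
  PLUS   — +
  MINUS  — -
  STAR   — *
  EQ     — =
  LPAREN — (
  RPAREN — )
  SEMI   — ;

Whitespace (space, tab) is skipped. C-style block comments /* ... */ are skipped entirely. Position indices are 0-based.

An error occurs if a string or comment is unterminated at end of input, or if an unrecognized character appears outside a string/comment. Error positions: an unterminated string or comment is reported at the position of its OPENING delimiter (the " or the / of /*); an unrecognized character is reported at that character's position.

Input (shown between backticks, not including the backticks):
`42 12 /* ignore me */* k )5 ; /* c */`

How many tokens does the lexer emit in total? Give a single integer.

Answer: 7

Derivation:
pos=0: emit NUM '42' (now at pos=2)
pos=3: emit NUM '12' (now at pos=5)
pos=6: enter COMMENT mode (saw '/*')
exit COMMENT mode (now at pos=21)
pos=21: emit STAR '*'
pos=23: emit ID 'k' (now at pos=24)
pos=25: emit RPAREN ')'
pos=26: emit NUM '5' (now at pos=27)
pos=28: emit SEMI ';'
pos=30: enter COMMENT mode (saw '/*')
exit COMMENT mode (now at pos=37)
DONE. 7 tokens: [NUM, NUM, STAR, ID, RPAREN, NUM, SEMI]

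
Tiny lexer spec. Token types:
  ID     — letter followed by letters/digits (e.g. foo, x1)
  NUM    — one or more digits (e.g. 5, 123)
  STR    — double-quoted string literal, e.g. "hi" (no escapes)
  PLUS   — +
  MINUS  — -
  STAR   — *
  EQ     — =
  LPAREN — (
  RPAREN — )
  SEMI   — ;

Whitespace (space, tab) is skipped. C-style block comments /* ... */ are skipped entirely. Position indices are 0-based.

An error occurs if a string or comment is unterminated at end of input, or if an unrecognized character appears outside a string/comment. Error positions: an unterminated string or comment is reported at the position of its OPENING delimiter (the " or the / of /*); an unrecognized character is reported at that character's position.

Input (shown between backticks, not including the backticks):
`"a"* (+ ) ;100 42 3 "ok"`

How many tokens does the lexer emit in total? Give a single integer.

Answer: 10

Derivation:
pos=0: enter STRING mode
pos=0: emit STR "a" (now at pos=3)
pos=3: emit STAR '*'
pos=5: emit LPAREN '('
pos=6: emit PLUS '+'
pos=8: emit RPAREN ')'
pos=10: emit SEMI ';'
pos=11: emit NUM '100' (now at pos=14)
pos=15: emit NUM '42' (now at pos=17)
pos=18: emit NUM '3' (now at pos=19)
pos=20: enter STRING mode
pos=20: emit STR "ok" (now at pos=24)
DONE. 10 tokens: [STR, STAR, LPAREN, PLUS, RPAREN, SEMI, NUM, NUM, NUM, STR]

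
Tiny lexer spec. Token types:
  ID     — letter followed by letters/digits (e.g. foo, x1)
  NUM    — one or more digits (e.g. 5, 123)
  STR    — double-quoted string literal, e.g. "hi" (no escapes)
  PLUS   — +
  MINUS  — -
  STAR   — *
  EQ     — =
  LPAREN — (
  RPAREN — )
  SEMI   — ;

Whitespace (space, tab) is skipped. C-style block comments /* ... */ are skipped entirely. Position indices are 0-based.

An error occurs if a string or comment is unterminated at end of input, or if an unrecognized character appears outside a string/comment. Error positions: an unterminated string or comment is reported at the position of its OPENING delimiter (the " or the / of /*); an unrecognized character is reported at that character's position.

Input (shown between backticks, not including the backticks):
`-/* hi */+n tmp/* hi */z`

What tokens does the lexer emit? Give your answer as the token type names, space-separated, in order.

pos=0: emit MINUS '-'
pos=1: enter COMMENT mode (saw '/*')
exit COMMENT mode (now at pos=9)
pos=9: emit PLUS '+'
pos=10: emit ID 'n' (now at pos=11)
pos=12: emit ID 'tmp' (now at pos=15)
pos=15: enter COMMENT mode (saw '/*')
exit COMMENT mode (now at pos=23)
pos=23: emit ID 'z' (now at pos=24)
DONE. 5 tokens: [MINUS, PLUS, ID, ID, ID]

Answer: MINUS PLUS ID ID ID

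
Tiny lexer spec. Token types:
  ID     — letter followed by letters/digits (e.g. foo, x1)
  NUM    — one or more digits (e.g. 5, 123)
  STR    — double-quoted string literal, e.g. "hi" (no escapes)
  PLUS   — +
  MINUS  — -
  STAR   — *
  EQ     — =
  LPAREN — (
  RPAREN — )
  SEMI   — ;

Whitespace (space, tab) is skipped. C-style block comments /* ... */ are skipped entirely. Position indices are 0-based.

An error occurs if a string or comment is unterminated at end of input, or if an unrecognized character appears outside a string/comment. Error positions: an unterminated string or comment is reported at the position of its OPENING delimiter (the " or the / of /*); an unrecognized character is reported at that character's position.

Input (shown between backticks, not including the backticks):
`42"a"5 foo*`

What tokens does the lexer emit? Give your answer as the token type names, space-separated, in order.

pos=0: emit NUM '42' (now at pos=2)
pos=2: enter STRING mode
pos=2: emit STR "a" (now at pos=5)
pos=5: emit NUM '5' (now at pos=6)
pos=7: emit ID 'foo' (now at pos=10)
pos=10: emit STAR '*'
DONE. 5 tokens: [NUM, STR, NUM, ID, STAR]

Answer: NUM STR NUM ID STAR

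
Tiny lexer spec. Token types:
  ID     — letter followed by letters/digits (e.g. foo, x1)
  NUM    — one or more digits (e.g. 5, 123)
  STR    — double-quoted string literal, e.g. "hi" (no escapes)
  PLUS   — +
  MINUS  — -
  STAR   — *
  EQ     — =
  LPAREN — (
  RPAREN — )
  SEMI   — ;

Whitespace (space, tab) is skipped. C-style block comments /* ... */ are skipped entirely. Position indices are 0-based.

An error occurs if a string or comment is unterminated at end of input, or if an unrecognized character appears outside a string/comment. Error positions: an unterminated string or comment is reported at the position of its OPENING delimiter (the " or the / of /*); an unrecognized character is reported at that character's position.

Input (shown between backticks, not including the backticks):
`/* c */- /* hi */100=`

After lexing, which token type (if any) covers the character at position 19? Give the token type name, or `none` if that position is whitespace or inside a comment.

pos=0: enter COMMENT mode (saw '/*')
exit COMMENT mode (now at pos=7)
pos=7: emit MINUS '-'
pos=9: enter COMMENT mode (saw '/*')
exit COMMENT mode (now at pos=17)
pos=17: emit NUM '100' (now at pos=20)
pos=20: emit EQ '='
DONE. 3 tokens: [MINUS, NUM, EQ]
Position 19: char is '0' -> NUM

Answer: NUM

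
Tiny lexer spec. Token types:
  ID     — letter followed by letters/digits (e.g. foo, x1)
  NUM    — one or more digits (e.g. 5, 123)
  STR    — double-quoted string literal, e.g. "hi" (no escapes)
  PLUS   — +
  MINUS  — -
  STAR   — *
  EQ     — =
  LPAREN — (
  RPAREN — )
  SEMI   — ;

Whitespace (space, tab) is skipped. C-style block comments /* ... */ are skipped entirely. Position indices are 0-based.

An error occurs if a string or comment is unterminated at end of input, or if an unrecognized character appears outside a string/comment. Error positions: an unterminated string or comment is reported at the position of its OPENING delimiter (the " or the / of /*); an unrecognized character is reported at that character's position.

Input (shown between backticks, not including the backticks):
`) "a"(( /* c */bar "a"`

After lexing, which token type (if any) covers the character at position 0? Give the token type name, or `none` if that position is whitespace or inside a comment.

pos=0: emit RPAREN ')'
pos=2: enter STRING mode
pos=2: emit STR "a" (now at pos=5)
pos=5: emit LPAREN '('
pos=6: emit LPAREN '('
pos=8: enter COMMENT mode (saw '/*')
exit COMMENT mode (now at pos=15)
pos=15: emit ID 'bar' (now at pos=18)
pos=19: enter STRING mode
pos=19: emit STR "a" (now at pos=22)
DONE. 6 tokens: [RPAREN, STR, LPAREN, LPAREN, ID, STR]
Position 0: char is ')' -> RPAREN

Answer: RPAREN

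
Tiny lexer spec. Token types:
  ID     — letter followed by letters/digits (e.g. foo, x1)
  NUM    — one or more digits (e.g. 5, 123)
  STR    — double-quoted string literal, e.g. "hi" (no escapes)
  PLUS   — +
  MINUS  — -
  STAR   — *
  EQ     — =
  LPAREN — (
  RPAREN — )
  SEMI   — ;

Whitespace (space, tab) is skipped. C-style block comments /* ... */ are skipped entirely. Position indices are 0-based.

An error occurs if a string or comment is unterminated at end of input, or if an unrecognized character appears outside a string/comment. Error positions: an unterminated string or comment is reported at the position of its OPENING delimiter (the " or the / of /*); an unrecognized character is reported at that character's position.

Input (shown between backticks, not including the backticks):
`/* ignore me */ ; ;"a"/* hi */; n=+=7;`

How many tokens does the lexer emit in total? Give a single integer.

Answer: 10

Derivation:
pos=0: enter COMMENT mode (saw '/*')
exit COMMENT mode (now at pos=15)
pos=16: emit SEMI ';'
pos=18: emit SEMI ';'
pos=19: enter STRING mode
pos=19: emit STR "a" (now at pos=22)
pos=22: enter COMMENT mode (saw '/*')
exit COMMENT mode (now at pos=30)
pos=30: emit SEMI ';'
pos=32: emit ID 'n' (now at pos=33)
pos=33: emit EQ '='
pos=34: emit PLUS '+'
pos=35: emit EQ '='
pos=36: emit NUM '7' (now at pos=37)
pos=37: emit SEMI ';'
DONE. 10 tokens: [SEMI, SEMI, STR, SEMI, ID, EQ, PLUS, EQ, NUM, SEMI]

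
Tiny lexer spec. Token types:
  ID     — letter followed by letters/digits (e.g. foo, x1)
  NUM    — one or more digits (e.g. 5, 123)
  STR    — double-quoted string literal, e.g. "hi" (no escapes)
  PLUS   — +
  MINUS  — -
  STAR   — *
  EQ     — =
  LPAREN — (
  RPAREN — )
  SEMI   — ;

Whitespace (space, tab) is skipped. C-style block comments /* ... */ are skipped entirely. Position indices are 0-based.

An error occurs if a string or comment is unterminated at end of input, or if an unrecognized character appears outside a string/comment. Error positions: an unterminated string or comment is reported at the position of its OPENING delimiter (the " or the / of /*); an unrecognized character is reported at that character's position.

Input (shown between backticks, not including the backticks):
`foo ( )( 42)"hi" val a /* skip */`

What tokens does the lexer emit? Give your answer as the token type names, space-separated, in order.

Answer: ID LPAREN RPAREN LPAREN NUM RPAREN STR ID ID

Derivation:
pos=0: emit ID 'foo' (now at pos=3)
pos=4: emit LPAREN '('
pos=6: emit RPAREN ')'
pos=7: emit LPAREN '('
pos=9: emit NUM '42' (now at pos=11)
pos=11: emit RPAREN ')'
pos=12: enter STRING mode
pos=12: emit STR "hi" (now at pos=16)
pos=17: emit ID 'val' (now at pos=20)
pos=21: emit ID 'a' (now at pos=22)
pos=23: enter COMMENT mode (saw '/*')
exit COMMENT mode (now at pos=33)
DONE. 9 tokens: [ID, LPAREN, RPAREN, LPAREN, NUM, RPAREN, STR, ID, ID]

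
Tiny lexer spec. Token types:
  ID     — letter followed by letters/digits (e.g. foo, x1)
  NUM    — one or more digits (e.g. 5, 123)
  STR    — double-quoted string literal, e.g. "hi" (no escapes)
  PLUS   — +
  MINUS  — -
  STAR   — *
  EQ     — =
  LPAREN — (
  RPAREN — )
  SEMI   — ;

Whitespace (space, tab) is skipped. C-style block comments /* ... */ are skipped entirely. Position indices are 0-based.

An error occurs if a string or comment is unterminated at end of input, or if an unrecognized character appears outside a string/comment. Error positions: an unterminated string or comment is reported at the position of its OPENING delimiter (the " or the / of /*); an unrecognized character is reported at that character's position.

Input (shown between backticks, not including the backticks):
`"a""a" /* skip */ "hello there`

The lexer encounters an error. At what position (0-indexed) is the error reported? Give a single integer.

pos=0: enter STRING mode
pos=0: emit STR "a" (now at pos=3)
pos=3: enter STRING mode
pos=3: emit STR "a" (now at pos=6)
pos=7: enter COMMENT mode (saw '/*')
exit COMMENT mode (now at pos=17)
pos=18: enter STRING mode
pos=18: ERROR — unterminated string

Answer: 18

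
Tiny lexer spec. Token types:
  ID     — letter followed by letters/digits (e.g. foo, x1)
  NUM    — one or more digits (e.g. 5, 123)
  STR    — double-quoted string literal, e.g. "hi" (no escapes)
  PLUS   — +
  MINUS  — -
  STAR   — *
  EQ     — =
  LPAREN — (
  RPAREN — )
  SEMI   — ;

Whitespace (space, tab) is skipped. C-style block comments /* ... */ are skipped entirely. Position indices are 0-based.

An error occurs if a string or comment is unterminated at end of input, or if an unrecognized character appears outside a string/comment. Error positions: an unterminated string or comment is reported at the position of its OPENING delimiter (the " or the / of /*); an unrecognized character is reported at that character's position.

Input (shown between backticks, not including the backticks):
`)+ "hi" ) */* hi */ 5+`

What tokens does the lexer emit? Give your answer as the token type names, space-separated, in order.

pos=0: emit RPAREN ')'
pos=1: emit PLUS '+'
pos=3: enter STRING mode
pos=3: emit STR "hi" (now at pos=7)
pos=8: emit RPAREN ')'
pos=10: emit STAR '*'
pos=11: enter COMMENT mode (saw '/*')
exit COMMENT mode (now at pos=19)
pos=20: emit NUM '5' (now at pos=21)
pos=21: emit PLUS '+'
DONE. 7 tokens: [RPAREN, PLUS, STR, RPAREN, STAR, NUM, PLUS]

Answer: RPAREN PLUS STR RPAREN STAR NUM PLUS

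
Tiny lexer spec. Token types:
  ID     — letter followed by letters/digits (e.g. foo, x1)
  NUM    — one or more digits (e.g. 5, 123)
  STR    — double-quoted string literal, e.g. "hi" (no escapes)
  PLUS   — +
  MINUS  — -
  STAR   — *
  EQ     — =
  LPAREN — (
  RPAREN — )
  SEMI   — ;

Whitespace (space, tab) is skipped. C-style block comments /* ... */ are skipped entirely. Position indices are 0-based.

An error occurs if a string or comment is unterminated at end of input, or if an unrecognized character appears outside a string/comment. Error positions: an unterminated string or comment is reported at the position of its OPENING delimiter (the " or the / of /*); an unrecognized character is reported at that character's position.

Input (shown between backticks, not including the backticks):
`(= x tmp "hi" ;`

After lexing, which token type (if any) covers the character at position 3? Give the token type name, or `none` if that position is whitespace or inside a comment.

pos=0: emit LPAREN '('
pos=1: emit EQ '='
pos=3: emit ID 'x' (now at pos=4)
pos=5: emit ID 'tmp' (now at pos=8)
pos=9: enter STRING mode
pos=9: emit STR "hi" (now at pos=13)
pos=14: emit SEMI ';'
DONE. 6 tokens: [LPAREN, EQ, ID, ID, STR, SEMI]
Position 3: char is 'x' -> ID

Answer: ID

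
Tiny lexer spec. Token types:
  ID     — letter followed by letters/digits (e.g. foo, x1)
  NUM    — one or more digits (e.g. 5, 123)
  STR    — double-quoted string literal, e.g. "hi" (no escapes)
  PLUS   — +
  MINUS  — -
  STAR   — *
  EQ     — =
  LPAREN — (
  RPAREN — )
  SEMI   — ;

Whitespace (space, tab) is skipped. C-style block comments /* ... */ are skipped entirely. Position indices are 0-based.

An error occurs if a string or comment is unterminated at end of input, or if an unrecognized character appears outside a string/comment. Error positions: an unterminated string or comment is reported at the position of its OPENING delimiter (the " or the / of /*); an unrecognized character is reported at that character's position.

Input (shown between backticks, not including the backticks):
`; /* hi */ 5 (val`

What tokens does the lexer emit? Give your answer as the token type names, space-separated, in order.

Answer: SEMI NUM LPAREN ID

Derivation:
pos=0: emit SEMI ';'
pos=2: enter COMMENT mode (saw '/*')
exit COMMENT mode (now at pos=10)
pos=11: emit NUM '5' (now at pos=12)
pos=13: emit LPAREN '('
pos=14: emit ID 'val' (now at pos=17)
DONE. 4 tokens: [SEMI, NUM, LPAREN, ID]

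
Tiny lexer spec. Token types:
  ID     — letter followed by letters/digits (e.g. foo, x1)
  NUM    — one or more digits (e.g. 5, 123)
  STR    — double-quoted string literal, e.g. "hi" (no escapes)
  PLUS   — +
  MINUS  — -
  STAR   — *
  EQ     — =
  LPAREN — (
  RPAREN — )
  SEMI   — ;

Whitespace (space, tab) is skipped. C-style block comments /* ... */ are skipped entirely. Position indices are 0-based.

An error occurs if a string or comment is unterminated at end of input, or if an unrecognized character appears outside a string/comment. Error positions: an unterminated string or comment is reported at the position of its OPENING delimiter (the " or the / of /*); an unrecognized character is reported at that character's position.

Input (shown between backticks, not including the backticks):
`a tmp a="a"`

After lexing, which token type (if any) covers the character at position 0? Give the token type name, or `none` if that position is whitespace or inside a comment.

pos=0: emit ID 'a' (now at pos=1)
pos=2: emit ID 'tmp' (now at pos=5)
pos=6: emit ID 'a' (now at pos=7)
pos=7: emit EQ '='
pos=8: enter STRING mode
pos=8: emit STR "a" (now at pos=11)
DONE. 5 tokens: [ID, ID, ID, EQ, STR]
Position 0: char is 'a' -> ID

Answer: ID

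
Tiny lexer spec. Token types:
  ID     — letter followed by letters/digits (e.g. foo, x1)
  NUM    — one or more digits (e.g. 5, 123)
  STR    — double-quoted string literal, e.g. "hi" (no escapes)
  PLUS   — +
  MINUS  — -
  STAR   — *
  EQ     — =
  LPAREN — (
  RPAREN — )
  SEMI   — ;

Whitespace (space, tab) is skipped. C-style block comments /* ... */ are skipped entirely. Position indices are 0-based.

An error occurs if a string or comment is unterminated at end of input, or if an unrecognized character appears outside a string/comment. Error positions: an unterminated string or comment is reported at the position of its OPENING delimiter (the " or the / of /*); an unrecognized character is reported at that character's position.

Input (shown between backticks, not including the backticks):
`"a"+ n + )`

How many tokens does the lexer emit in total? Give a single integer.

pos=0: enter STRING mode
pos=0: emit STR "a" (now at pos=3)
pos=3: emit PLUS '+'
pos=5: emit ID 'n' (now at pos=6)
pos=7: emit PLUS '+'
pos=9: emit RPAREN ')'
DONE. 5 tokens: [STR, PLUS, ID, PLUS, RPAREN]

Answer: 5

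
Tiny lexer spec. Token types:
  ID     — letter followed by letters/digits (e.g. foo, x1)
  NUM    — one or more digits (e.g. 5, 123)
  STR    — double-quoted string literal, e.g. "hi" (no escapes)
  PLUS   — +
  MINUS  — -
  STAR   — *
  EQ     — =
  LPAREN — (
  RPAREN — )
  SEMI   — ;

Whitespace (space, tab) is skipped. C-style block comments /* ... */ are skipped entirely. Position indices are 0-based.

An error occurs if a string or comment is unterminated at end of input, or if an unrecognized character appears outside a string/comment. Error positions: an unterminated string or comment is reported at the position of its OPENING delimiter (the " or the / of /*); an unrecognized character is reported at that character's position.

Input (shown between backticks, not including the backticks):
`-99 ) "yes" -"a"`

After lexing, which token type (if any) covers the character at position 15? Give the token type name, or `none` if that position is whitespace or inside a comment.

pos=0: emit MINUS '-'
pos=1: emit NUM '99' (now at pos=3)
pos=4: emit RPAREN ')'
pos=6: enter STRING mode
pos=6: emit STR "yes" (now at pos=11)
pos=12: emit MINUS '-'
pos=13: enter STRING mode
pos=13: emit STR "a" (now at pos=16)
DONE. 6 tokens: [MINUS, NUM, RPAREN, STR, MINUS, STR]
Position 15: char is '"' -> STR

Answer: STR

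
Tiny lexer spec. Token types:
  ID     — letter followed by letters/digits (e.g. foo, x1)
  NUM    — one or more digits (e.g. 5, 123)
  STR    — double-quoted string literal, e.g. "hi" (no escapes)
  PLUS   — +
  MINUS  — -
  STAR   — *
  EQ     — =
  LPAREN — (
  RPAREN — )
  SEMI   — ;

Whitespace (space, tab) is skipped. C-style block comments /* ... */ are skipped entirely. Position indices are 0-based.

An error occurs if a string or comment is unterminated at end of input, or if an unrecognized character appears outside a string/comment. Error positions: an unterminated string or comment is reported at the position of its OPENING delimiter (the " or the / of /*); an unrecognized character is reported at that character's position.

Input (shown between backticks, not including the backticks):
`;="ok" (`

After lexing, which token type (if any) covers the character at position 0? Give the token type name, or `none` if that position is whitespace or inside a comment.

pos=0: emit SEMI ';'
pos=1: emit EQ '='
pos=2: enter STRING mode
pos=2: emit STR "ok" (now at pos=6)
pos=7: emit LPAREN '('
DONE. 4 tokens: [SEMI, EQ, STR, LPAREN]
Position 0: char is ';' -> SEMI

Answer: SEMI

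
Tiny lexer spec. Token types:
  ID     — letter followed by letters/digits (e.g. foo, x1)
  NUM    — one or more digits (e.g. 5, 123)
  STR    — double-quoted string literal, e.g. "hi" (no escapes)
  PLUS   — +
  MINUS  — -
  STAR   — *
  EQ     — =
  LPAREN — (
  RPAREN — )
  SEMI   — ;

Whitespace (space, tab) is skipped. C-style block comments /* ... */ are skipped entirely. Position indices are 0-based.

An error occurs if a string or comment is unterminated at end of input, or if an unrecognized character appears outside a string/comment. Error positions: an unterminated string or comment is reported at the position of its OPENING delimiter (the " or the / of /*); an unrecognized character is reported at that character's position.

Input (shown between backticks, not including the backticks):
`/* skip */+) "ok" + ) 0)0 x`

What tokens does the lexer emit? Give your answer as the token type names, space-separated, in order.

pos=0: enter COMMENT mode (saw '/*')
exit COMMENT mode (now at pos=10)
pos=10: emit PLUS '+'
pos=11: emit RPAREN ')'
pos=13: enter STRING mode
pos=13: emit STR "ok" (now at pos=17)
pos=18: emit PLUS '+'
pos=20: emit RPAREN ')'
pos=22: emit NUM '0' (now at pos=23)
pos=23: emit RPAREN ')'
pos=24: emit NUM '0' (now at pos=25)
pos=26: emit ID 'x' (now at pos=27)
DONE. 9 tokens: [PLUS, RPAREN, STR, PLUS, RPAREN, NUM, RPAREN, NUM, ID]

Answer: PLUS RPAREN STR PLUS RPAREN NUM RPAREN NUM ID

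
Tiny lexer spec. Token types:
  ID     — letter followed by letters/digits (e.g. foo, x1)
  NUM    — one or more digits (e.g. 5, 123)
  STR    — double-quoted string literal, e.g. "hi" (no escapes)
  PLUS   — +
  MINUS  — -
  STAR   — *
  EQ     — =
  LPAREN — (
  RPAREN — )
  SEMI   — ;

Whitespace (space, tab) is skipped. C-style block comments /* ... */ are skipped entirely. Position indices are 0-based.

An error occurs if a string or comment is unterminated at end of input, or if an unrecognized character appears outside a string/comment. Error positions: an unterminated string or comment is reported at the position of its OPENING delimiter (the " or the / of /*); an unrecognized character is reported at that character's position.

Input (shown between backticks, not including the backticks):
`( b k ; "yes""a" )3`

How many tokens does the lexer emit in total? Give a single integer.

pos=0: emit LPAREN '('
pos=2: emit ID 'b' (now at pos=3)
pos=4: emit ID 'k' (now at pos=5)
pos=6: emit SEMI ';'
pos=8: enter STRING mode
pos=8: emit STR "yes" (now at pos=13)
pos=13: enter STRING mode
pos=13: emit STR "a" (now at pos=16)
pos=17: emit RPAREN ')'
pos=18: emit NUM '3' (now at pos=19)
DONE. 8 tokens: [LPAREN, ID, ID, SEMI, STR, STR, RPAREN, NUM]

Answer: 8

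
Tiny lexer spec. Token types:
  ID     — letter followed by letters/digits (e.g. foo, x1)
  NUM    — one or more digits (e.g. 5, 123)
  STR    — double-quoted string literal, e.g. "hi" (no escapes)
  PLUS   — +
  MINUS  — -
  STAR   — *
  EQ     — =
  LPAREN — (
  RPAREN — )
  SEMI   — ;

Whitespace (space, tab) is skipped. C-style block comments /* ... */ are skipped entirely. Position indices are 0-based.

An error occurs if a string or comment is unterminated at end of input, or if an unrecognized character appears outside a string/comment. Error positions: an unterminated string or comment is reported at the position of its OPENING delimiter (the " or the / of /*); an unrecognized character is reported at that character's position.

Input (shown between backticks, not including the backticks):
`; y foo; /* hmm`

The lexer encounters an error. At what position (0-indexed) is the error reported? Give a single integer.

Answer: 9

Derivation:
pos=0: emit SEMI ';'
pos=2: emit ID 'y' (now at pos=3)
pos=4: emit ID 'foo' (now at pos=7)
pos=7: emit SEMI ';'
pos=9: enter COMMENT mode (saw '/*')
pos=9: ERROR — unterminated comment (reached EOF)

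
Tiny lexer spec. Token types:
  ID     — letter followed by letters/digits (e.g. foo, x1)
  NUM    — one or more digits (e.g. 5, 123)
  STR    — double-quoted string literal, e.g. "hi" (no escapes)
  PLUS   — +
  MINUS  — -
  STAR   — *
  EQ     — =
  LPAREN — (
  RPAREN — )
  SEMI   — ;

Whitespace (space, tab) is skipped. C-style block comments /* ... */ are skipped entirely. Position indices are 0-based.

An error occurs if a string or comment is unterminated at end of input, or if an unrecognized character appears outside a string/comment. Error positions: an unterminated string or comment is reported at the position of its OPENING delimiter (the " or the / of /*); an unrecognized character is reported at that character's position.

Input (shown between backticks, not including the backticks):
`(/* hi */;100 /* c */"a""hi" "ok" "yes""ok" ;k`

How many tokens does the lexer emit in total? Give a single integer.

Answer: 10

Derivation:
pos=0: emit LPAREN '('
pos=1: enter COMMENT mode (saw '/*')
exit COMMENT mode (now at pos=9)
pos=9: emit SEMI ';'
pos=10: emit NUM '100' (now at pos=13)
pos=14: enter COMMENT mode (saw '/*')
exit COMMENT mode (now at pos=21)
pos=21: enter STRING mode
pos=21: emit STR "a" (now at pos=24)
pos=24: enter STRING mode
pos=24: emit STR "hi" (now at pos=28)
pos=29: enter STRING mode
pos=29: emit STR "ok" (now at pos=33)
pos=34: enter STRING mode
pos=34: emit STR "yes" (now at pos=39)
pos=39: enter STRING mode
pos=39: emit STR "ok" (now at pos=43)
pos=44: emit SEMI ';'
pos=45: emit ID 'k' (now at pos=46)
DONE. 10 tokens: [LPAREN, SEMI, NUM, STR, STR, STR, STR, STR, SEMI, ID]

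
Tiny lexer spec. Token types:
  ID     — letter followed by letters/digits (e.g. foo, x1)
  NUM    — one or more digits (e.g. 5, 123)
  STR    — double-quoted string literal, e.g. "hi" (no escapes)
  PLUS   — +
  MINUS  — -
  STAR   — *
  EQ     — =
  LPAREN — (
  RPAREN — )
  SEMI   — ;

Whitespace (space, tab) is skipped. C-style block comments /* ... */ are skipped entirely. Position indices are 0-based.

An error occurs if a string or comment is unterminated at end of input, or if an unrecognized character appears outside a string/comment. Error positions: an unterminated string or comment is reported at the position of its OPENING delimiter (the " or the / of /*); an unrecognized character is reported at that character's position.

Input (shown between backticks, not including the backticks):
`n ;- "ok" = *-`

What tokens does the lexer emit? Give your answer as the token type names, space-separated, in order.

Answer: ID SEMI MINUS STR EQ STAR MINUS

Derivation:
pos=0: emit ID 'n' (now at pos=1)
pos=2: emit SEMI ';'
pos=3: emit MINUS '-'
pos=5: enter STRING mode
pos=5: emit STR "ok" (now at pos=9)
pos=10: emit EQ '='
pos=12: emit STAR '*'
pos=13: emit MINUS '-'
DONE. 7 tokens: [ID, SEMI, MINUS, STR, EQ, STAR, MINUS]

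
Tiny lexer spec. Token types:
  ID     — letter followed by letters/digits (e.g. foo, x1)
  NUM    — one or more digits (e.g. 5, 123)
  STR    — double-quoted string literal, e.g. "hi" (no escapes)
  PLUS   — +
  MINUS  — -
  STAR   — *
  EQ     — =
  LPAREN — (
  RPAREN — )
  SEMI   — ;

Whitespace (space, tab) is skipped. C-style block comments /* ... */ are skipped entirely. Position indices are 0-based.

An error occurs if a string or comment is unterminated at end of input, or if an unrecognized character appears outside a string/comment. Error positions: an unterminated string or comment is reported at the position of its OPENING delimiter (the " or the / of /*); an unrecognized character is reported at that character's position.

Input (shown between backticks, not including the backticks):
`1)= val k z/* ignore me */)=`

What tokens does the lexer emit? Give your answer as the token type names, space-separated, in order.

pos=0: emit NUM '1' (now at pos=1)
pos=1: emit RPAREN ')'
pos=2: emit EQ '='
pos=4: emit ID 'val' (now at pos=7)
pos=8: emit ID 'k' (now at pos=9)
pos=10: emit ID 'z' (now at pos=11)
pos=11: enter COMMENT mode (saw '/*')
exit COMMENT mode (now at pos=26)
pos=26: emit RPAREN ')'
pos=27: emit EQ '='
DONE. 8 tokens: [NUM, RPAREN, EQ, ID, ID, ID, RPAREN, EQ]

Answer: NUM RPAREN EQ ID ID ID RPAREN EQ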